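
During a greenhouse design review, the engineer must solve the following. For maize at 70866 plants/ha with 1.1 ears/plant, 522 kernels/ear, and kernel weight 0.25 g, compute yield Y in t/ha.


Y = density * ears * kernels * kw
  = 70866 * 1.1 * 522 * 0.25 g/ha
  = 10172814.30 g/ha
  = 10172.81 kg/ha = 10.17 t/ha


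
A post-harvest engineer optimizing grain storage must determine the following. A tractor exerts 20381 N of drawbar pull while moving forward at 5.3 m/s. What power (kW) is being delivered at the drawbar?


P = F * v / 1000
  = 20381 * 5.3 / 1000
  = 108019.30 / 1000
  = 108.02 kW


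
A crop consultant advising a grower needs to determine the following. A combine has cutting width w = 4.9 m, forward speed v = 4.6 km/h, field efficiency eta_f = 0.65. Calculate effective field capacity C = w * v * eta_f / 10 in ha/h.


C = w * v * eta_f / 10
  = 4.9 * 4.6 * 0.65 / 10
  = 14.65 / 10
  = 1.47 ha/h


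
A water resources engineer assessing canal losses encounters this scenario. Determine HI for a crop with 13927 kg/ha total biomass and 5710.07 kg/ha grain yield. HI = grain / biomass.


HI = grain_yield / biomass
   = 5710.07 / 13927
   = 0.41


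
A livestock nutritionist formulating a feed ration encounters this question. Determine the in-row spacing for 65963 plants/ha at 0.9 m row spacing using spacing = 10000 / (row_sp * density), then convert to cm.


spacing = 10000 / (row_sp * density)
        = 10000 / (0.9 * 65963)
        = 10000 / 59366.70
        = 0.16844 m = 16.84 cm


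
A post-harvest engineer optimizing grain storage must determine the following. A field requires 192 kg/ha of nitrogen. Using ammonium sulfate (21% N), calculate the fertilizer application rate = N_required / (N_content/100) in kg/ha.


Rate = N_required / (N_content / 100)
     = 192 / (21 / 100)
     = 192 / 0.21
     = 914.29 kg/ha


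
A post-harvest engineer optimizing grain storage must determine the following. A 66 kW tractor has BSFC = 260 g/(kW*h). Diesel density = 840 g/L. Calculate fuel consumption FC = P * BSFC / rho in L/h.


FC = P * BSFC / rho_fuel
   = 66 * 260 / 840
   = 17160 / 840
   = 20.43 L/h


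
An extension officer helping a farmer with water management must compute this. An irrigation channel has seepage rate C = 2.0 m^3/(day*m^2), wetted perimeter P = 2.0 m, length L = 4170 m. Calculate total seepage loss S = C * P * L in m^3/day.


S = C * P * L
  = 2.0 * 2.0 * 4170
  = 16680 m^3/day


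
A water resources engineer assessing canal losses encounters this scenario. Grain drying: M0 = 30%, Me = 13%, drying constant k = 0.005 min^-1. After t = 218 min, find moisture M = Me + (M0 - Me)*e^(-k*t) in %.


M = Me + (M0 - Me) * e^(-k*t)
  = 13 + (30 - 13) * e^(-0.005*218)
  = 13 + 17 * e^(-1.090)
  = 13 + 17 * 0.33622
  = 13 + 5.7157
  = 18.72%


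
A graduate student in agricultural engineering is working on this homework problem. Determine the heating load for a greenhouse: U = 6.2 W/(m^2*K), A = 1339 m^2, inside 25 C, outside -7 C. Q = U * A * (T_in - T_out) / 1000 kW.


dT = 25 - (-7) = 32 K
Q = U * A * dT
  = 6.2 * 1339 * 32
  = 265657.60 W = 265.66 kW


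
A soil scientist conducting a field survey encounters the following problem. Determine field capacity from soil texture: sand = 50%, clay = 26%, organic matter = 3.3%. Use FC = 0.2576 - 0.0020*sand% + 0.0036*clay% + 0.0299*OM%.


FC = 0.2576 - 0.0020*50 + 0.0036*26 + 0.0299*3.3
   = 0.2576 - 0.1000 + 0.0936 + 0.0987
   = 0.3499


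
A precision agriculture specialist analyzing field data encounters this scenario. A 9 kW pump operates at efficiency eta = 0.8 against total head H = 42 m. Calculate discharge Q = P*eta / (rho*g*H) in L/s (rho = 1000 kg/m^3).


Q = (P * 1000 * eta) / (rho * g * H)
  = (9 * 1000 * 0.8) / (1000 * 9.81 * 42)
  = 7200 / 412020
  = 0.01747 m^3/s = 17.47 L/s


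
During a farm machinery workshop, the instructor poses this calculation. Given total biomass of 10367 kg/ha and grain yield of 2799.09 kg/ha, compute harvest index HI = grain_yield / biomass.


HI = grain_yield / biomass
   = 2799.09 / 10367
   = 0.27


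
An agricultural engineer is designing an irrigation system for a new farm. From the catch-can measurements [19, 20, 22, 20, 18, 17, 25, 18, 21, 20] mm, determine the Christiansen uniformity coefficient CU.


xbar = 200 / 10 = 20
sum|xi - xbar| = 16
CU = 100 * (1 - 16 / (10 * 20))
   = 100 * (1 - 0.0800)
   = 92%


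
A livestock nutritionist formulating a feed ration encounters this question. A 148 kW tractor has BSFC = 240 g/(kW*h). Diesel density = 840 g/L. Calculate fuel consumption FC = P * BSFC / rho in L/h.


FC = P * BSFC / rho_fuel
   = 148 * 240 / 840
   = 35520 / 840
   = 42.29 L/h


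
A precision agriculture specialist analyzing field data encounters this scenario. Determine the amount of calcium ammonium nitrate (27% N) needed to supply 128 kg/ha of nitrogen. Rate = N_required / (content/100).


Rate = N_required / (N_content / 100)
     = 128 / (27 / 100)
     = 128 / 0.27
     = 474.07 kg/ha


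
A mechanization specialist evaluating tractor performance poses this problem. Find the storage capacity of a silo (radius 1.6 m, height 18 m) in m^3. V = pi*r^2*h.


V = pi * r^2 * h
  = pi * 1.6^2 * 18
  = pi * 2.56 * 18
  = 144.76 m^3


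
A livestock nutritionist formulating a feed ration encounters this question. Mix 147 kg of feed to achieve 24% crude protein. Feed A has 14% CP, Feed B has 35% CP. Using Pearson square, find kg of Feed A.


parts_A = CP_b - target = 35 - 24 = 11
parts_B = target - CP_a = 24 - 14 = 10
total_parts = 11 + 10 = 21
Feed A = 147 * 11 / 21 = 77 kg
Feed B = 147 * 10 / 21 = 70 kg

77 kg


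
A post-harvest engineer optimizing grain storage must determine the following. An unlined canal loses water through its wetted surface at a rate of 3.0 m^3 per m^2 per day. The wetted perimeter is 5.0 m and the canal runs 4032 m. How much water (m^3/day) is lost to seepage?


S = C * P * L
  = 3.0 * 5.0 * 4032
  = 60480 m^3/day


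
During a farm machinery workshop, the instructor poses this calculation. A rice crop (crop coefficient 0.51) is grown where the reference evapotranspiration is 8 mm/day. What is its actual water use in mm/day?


ETc = Kc * ET0
    = 0.51 * 8
    = 4.08 mm/day


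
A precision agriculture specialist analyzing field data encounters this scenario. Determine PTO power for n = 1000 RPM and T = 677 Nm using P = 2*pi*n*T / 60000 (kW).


P = 2*pi*n*T / 60000
  = 2*pi * 1000 * 677 / 60000
  = 4253716.45 / 60000
  = 70.90 kW


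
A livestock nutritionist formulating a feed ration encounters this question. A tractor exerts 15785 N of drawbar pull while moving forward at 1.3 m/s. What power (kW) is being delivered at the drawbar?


P = F * v / 1000
  = 15785 * 1.3 / 1000
  = 20520.50 / 1000
  = 20.52 kW


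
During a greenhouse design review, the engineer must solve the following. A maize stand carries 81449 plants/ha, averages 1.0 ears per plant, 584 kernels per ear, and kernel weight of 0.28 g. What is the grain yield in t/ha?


Y = density * ears * kernels * kw
  = 81449 * 1.0 * 584 * 0.28 g/ha
  = 13318540.48 g/ha
  = 13318.54 kg/ha = 13.32 t/ha


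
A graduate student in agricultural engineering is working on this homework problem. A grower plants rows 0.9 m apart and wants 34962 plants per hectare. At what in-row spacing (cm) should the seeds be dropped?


spacing = 10000 / (row_sp * density)
        = 10000 / (0.9 * 34962)
        = 10000 / 31465.80
        = 0.31781 m = 31.78 cm


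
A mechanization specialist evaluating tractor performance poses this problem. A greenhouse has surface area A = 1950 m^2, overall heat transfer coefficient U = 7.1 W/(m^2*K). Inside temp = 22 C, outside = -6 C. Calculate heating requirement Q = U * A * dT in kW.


dT = 22 - (-6) = 28 K
Q = U * A * dT
  = 7.1 * 1950 * 28
  = 387660 W = 387.66 kW


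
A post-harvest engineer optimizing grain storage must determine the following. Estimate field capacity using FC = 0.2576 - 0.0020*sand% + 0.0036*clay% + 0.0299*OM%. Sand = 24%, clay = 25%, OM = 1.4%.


FC = 0.2576 - 0.0020*24 + 0.0036*25 + 0.0299*1.4
   = 0.2576 - 0.0480 + 0.0900 + 0.0419
   = 0.3415


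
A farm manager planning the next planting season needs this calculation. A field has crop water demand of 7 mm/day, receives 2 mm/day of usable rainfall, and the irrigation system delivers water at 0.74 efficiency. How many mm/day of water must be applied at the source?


IWR = (ETc - Pe) / Ea
    = (7 - 2) / 0.74
    = 5 / 0.74
    = 6.76 mm/day


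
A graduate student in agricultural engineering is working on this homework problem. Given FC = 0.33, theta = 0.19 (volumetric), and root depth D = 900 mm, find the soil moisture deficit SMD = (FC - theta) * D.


SMD = (FC - theta) * D
    = (0.33 - 0.19) * 900
    = 0.140 * 900
    = 126 mm


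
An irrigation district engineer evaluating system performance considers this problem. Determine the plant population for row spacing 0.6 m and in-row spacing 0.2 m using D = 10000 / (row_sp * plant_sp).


D = 10000 / (row_sp * plant_sp)
  = 10000 / (0.6 * 0.2)
  = 10000 / 0.1200
  = 83333.33 plants/ha


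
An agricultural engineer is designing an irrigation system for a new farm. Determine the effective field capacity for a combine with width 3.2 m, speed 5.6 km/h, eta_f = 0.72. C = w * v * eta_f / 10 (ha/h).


C = w * v * eta_f / 10
  = 3.2 * 5.6 * 0.72 / 10
  = 12.90 / 10
  = 1.29 ha/h


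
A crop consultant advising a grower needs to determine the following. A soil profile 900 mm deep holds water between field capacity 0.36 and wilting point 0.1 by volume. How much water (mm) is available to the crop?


AW = (FC - WP) * D
   = (0.36 - 0.1) * 900
   = 0.26 * 900
   = 234 mm


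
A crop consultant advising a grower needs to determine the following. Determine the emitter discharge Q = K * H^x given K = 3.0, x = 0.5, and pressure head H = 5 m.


Q = K * H^x
  = 3.0 * 5^0.5
  = 3.0 * 2.2361
  = 6.71 L/h


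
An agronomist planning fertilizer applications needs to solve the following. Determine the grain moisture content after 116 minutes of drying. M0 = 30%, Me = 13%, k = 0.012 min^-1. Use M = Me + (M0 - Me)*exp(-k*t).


M = Me + (M0 - Me) * e^(-k*t)
  = 13 + (30 - 13) * e^(-0.012*116)
  = 13 + 17 * e^(-1.392)
  = 13 + 17 * 0.24858
  = 13 + 4.2258
  = 17.23%


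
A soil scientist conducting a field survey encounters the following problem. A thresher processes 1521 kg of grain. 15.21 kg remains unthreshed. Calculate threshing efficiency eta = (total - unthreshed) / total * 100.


eta = (total - unthreshed) / total * 100
    = (1521 - 15.21) / 1521 * 100
    = 1505.79 / 1521 * 100
    = 99%


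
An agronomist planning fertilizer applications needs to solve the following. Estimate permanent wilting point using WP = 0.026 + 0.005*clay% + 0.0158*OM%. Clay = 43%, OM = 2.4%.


WP = 0.026 + 0.005*43 + 0.0158*2.4
   = 0.026 + 0.2150 + 0.0379
   = 0.2789


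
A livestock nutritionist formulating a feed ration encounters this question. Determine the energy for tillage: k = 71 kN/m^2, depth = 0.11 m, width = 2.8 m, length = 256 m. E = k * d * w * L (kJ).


E = k * d * w * L
  = 71 * 0.11 * 2.8 * 256
  = 5598.21 kJ


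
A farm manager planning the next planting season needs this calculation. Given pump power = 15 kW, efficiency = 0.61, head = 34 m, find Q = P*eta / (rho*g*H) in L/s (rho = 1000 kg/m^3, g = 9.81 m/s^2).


Q = (P * 1000 * eta) / (rho * g * H)
  = (15 * 1000 * 0.61) / (1000 * 9.81 * 34)
  = 9150 / 333540
  = 0.02743 m^3/s = 27.43 L/s


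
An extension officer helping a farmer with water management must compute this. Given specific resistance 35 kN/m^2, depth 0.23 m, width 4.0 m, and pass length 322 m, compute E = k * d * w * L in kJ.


E = k * d * w * L
  = 35 * 0.23 * 4.0 * 322
  = 10368.40 kJ


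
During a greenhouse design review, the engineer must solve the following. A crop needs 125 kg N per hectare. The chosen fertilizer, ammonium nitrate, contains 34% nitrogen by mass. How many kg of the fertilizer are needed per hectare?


Rate = N_required / (N_content / 100)
     = 125 / (34 / 100)
     = 125 / 0.34
     = 367.65 kg/ha


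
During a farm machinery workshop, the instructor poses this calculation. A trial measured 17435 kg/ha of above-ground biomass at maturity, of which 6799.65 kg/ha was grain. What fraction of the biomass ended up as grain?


HI = grain_yield / biomass
   = 6799.65 / 17435
   = 0.39


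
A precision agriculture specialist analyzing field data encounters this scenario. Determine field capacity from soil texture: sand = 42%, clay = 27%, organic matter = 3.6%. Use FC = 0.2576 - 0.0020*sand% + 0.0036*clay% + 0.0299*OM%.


FC = 0.2576 - 0.0020*42 + 0.0036*27 + 0.0299*3.6
   = 0.2576 - 0.0840 + 0.0972 + 0.1076
   = 0.3784


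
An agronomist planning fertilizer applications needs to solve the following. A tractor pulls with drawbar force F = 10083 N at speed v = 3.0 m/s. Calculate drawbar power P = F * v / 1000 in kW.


P = F * v / 1000
  = 10083 * 3.0 / 1000
  = 30249 / 1000
  = 30.25 kW


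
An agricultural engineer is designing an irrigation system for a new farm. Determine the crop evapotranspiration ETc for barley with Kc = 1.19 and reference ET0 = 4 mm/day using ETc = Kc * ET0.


ETc = Kc * ET0
    = 1.19 * 4
    = 4.76 mm/day


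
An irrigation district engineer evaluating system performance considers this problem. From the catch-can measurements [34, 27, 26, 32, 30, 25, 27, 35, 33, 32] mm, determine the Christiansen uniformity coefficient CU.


xbar = 301 / 10 = 30.100
sum|xi - xbar| = 31
CU = 100 * (1 - 31 / (10 * 30.100))
   = 100 * (1 - 0.1030)
   = 89.70%


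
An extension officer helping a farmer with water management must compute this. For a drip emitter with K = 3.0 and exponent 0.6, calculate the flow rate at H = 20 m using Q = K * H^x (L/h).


Q = K * H^x
  = 3.0 * 20^0.6
  = 3.0 * 6.0342
  = 18.10 L/h


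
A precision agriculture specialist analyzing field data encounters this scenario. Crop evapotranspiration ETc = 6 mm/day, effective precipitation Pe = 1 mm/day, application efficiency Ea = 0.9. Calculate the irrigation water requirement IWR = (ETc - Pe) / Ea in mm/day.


IWR = (ETc - Pe) / Ea
    = (6 - 1) / 0.9
    = 5 / 0.9
    = 5.56 mm/day


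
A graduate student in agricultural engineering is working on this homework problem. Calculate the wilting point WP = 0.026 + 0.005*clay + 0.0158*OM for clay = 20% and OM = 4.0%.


WP = 0.026 + 0.005*20 + 0.0158*4.0
   = 0.026 + 0.1000 + 0.0632
   = 0.1892


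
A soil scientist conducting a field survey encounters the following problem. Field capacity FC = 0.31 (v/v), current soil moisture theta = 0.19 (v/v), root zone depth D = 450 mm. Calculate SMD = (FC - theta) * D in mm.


SMD = (FC - theta) * D
    = (0.31 - 0.19) * 450
    = 0.120 * 450
    = 54 mm


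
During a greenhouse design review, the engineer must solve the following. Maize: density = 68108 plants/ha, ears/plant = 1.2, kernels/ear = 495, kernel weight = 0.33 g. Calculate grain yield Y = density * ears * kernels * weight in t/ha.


Y = density * ears * kernels * kw
  = 68108 * 1.2 * 495 * 0.33 g/ha
  = 13350530.16 g/ha
  = 13350.53 kg/ha = 13.35 t/ha


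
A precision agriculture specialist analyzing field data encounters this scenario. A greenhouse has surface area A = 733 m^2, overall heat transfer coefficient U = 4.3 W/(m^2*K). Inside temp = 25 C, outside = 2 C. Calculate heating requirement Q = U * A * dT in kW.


dT = 25 - (2) = 23 K
Q = U * A * dT
  = 4.3 * 733 * 23
  = 72493.70 W = 72.49 kW


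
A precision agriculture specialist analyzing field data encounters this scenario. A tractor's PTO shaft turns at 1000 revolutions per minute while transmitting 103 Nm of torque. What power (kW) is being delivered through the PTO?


P = 2*pi*n*T / 60000
  = 2*pi * 1000 * 103 / 60000
  = 647168.09 / 60000
  = 10.79 kW


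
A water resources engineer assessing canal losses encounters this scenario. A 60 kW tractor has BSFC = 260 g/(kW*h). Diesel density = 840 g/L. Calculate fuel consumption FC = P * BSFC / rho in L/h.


FC = P * BSFC / rho_fuel
   = 60 * 260 / 840
   = 15600 / 840
   = 18.57 L/h


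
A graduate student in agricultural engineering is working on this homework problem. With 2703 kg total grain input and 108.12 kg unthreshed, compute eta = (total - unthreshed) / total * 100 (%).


eta = (total - unthreshed) / total * 100
    = (2703 - 108.12) / 2703 * 100
    = 2594.88 / 2703 * 100
    = 96%


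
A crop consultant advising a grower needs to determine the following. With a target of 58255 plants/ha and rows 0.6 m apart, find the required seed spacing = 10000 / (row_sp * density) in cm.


spacing = 10000 / (row_sp * density)
        = 10000 / (0.6 * 58255)
        = 10000 / 34953
        = 0.28610 m = 28.61 cm


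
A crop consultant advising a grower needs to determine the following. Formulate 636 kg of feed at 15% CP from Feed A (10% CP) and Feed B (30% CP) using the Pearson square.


parts_A = CP_b - target = 30 - 15 = 15
parts_B = target - CP_a = 15 - 10 = 5
total_parts = 15 + 5 = 20
Feed A = 636 * 15 / 20 = 477 kg
Feed B = 636 * 5 / 20 = 159 kg

477 kg


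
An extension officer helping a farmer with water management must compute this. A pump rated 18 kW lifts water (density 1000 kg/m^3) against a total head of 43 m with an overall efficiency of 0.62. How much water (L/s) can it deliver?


Q = (P * 1000 * eta) / (rho * g * H)
  = (18 * 1000 * 0.62) / (1000 * 9.81 * 43)
  = 11160 / 421830
  = 0.02646 m^3/s = 26.46 L/s


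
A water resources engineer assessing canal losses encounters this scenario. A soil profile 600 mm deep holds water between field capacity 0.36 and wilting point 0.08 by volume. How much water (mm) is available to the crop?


AW = (FC - WP) * D
   = (0.36 - 0.08) * 600
   = 0.28 * 600
   = 168 mm


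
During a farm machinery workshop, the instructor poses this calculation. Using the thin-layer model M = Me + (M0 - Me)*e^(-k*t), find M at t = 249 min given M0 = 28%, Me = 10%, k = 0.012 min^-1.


M = Me + (M0 - Me) * e^(-k*t)
  = 10 + (28 - 10) * e^(-0.012*249)
  = 10 + 18 * e^(-2.988)
  = 10 + 18 * 0.05039
  = 10 + 0.9070
  = 10.91%


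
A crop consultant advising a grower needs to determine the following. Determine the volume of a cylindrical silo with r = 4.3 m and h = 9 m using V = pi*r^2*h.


V = pi * r^2 * h
  = pi * 4.3^2 * 9
  = pi * 18.49 * 9
  = 522.79 m^3


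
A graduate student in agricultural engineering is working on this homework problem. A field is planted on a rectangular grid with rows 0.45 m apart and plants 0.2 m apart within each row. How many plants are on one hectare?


D = 10000 / (row_sp * plant_sp)
  = 10000 / (0.45 * 0.2)
  = 10000 / 0.0900
  = 111111.11 plants/ha


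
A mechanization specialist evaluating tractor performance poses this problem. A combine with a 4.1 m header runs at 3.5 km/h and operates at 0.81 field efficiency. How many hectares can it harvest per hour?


C = w * v * eta_f / 10
  = 4.1 * 3.5 * 0.81 / 10
  = 11.62 / 10
  = 1.16 ha/h


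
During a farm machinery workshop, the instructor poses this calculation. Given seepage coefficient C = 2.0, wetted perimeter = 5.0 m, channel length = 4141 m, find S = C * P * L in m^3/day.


S = C * P * L
  = 2.0 * 5.0 * 4141
  = 41410 m^3/day


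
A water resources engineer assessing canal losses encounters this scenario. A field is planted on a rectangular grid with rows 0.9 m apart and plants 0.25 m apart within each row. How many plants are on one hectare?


D = 10000 / (row_sp * plant_sp)
  = 10000 / (0.9 * 0.25)
  = 10000 / 0.2250
  = 44444.44 plants/ha


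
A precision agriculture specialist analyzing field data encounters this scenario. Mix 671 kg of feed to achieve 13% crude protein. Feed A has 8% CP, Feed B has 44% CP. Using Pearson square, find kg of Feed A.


parts_A = CP_b - target = 44 - 13 = 31
parts_B = target - CP_a = 13 - 8 = 5
total_parts = 31 + 5 = 36
Feed A = 671 * 31 / 36 = 577.81 kg
Feed B = 671 * 5 / 36 = 93.19 kg

577.81 kg


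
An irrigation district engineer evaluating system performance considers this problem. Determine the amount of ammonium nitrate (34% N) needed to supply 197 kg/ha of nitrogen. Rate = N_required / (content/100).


Rate = N_required / (N_content / 100)
     = 197 / (34 / 100)
     = 197 / 0.34
     = 579.41 kg/ha


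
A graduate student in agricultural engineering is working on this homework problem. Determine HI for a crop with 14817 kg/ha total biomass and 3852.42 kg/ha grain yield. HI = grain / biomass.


HI = grain_yield / biomass
   = 3852.42 / 14817
   = 0.26


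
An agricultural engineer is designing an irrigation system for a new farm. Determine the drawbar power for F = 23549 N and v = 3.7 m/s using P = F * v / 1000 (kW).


P = F * v / 1000
  = 23549 * 3.7 / 1000
  = 87131.30 / 1000
  = 87.13 kW


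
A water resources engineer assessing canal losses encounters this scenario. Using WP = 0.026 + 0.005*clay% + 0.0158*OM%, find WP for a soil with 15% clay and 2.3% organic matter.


WP = 0.026 + 0.005*15 + 0.0158*2.3
   = 0.026 + 0.0750 + 0.0363
   = 0.1373


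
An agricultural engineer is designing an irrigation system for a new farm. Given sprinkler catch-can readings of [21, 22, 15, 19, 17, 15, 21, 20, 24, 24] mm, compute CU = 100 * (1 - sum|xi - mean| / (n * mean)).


xbar = 198 / 10 = 19.800
sum|xi - xbar| = 26.400
CU = 100 * (1 - 26.400 / (10 * 19.800))
   = 100 * (1 - 0.1333)
   = 86.67%


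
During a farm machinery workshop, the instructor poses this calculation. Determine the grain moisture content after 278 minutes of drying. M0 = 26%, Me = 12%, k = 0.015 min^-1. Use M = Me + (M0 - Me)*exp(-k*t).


M = Me + (M0 - Me) * e^(-k*t)
  = 12 + (26 - 12) * e^(-0.015*278)
  = 12 + 14 * e^(-4.170)
  = 12 + 14 * 0.01545
  = 12 + 0.2163
  = 12.22%


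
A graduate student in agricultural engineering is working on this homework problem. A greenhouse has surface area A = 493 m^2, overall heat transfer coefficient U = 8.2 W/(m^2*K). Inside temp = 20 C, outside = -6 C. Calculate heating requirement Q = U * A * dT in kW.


dT = 20 - (-6) = 26 K
Q = U * A * dT
  = 8.2 * 493 * 26
  = 105107.60 W = 105.11 kW


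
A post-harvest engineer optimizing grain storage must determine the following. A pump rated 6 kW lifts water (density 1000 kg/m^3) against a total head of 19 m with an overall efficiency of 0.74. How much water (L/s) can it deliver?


Q = (P * 1000 * eta) / (rho * g * H)
  = (6 * 1000 * 0.74) / (1000 * 9.81 * 19)
  = 4440 / 186390
  = 0.02382 m^3/s = 23.82 L/s


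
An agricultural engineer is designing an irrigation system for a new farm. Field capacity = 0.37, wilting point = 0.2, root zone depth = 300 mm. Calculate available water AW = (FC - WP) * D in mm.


AW = (FC - WP) * D
   = (0.37 - 0.2) * 300
   = 0.17 * 300
   = 51 mm


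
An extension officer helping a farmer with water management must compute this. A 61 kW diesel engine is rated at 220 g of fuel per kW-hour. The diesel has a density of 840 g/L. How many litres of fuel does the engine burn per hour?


FC = P * BSFC / rho_fuel
   = 61 * 220 / 840
   = 13420 / 840
   = 15.98 L/h


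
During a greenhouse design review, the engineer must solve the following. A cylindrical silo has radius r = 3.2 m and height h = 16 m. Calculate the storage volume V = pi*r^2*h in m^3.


V = pi * r^2 * h
  = pi * 3.2^2 * 16
  = pi * 10.24 * 16
  = 514.72 m^3


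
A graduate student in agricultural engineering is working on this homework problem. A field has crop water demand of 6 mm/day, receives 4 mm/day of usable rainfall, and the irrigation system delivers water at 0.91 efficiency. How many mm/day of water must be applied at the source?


IWR = (ETc - Pe) / Ea
    = (6 - 4) / 0.91
    = 2 / 0.91
    = 2.20 mm/day


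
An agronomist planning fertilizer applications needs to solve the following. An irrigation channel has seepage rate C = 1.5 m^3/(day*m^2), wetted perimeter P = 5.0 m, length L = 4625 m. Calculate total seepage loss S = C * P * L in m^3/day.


S = C * P * L
  = 1.5 * 5.0 * 4625
  = 34687.50 m^3/day


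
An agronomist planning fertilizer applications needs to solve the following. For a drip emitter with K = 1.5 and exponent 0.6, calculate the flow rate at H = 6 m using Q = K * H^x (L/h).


Q = K * H^x
  = 1.5 * 6^0.6
  = 1.5 * 2.9302
  = 4.40 L/h


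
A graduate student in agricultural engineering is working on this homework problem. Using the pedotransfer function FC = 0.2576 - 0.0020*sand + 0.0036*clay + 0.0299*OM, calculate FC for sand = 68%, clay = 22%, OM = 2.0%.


FC = 0.2576 - 0.0020*68 + 0.0036*22 + 0.0299*2.0
   = 0.2576 - 0.1360 + 0.0792 + 0.0598
   = 0.2606


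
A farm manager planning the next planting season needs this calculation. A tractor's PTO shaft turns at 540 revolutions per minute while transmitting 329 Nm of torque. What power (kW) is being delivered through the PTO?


P = 2*pi*n*T / 60000
  = 2*pi * 540 * 329 / 60000
  = 1116270.70 / 60000
  = 18.60 kW


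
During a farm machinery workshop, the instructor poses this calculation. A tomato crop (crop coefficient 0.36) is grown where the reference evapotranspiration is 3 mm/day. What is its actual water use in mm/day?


ETc = Kc * ET0
    = 0.36 * 3
    = 1.08 mm/day


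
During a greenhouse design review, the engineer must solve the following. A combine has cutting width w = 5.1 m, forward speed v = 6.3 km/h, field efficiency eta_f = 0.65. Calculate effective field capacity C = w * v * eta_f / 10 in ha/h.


C = w * v * eta_f / 10
  = 5.1 * 6.3 * 0.65 / 10
  = 20.88 / 10
  = 2.09 ha/h


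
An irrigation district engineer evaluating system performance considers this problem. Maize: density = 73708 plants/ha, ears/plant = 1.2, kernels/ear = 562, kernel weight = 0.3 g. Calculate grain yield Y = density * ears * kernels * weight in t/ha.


Y = density * ears * kernels * kw
  = 73708 * 1.2 * 562 * 0.3 g/ha
  = 14912602.56 g/ha
  = 14912.60 kg/ha = 14.91 t/ha


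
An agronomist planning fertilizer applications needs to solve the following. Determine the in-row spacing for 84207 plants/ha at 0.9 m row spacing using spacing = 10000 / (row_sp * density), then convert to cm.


spacing = 10000 / (row_sp * density)
        = 10000 / (0.9 * 84207)
        = 10000 / 75786.30
        = 0.13195 m = 13.19 cm


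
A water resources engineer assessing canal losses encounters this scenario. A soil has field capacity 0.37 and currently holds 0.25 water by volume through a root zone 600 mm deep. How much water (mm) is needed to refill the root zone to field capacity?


SMD = (FC - theta) * D
    = (0.37 - 0.25) * 600
    = 0.120 * 600
    = 72 mm


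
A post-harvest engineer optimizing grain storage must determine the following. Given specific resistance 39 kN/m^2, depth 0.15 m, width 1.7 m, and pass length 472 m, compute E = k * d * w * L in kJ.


E = k * d * w * L
  = 39 * 0.15 * 1.7 * 472
  = 4694.04 kJ


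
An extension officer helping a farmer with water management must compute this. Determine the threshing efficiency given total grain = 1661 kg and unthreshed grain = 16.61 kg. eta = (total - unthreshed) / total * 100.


eta = (total - unthreshed) / total * 100
    = (1661 - 16.61) / 1661 * 100
    = 1644.39 / 1661 * 100
    = 99%


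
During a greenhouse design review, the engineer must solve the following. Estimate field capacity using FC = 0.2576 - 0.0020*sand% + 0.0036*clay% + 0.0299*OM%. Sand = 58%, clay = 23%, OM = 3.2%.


FC = 0.2576 - 0.0020*58 + 0.0036*23 + 0.0299*3.2
   = 0.2576 - 0.1160 + 0.0828 + 0.0957
   = 0.3201


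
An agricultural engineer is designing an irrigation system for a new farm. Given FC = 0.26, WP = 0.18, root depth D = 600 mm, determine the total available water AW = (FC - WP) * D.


AW = (FC - WP) * D
   = (0.26 - 0.18) * 600
   = 0.08 * 600
   = 48 mm


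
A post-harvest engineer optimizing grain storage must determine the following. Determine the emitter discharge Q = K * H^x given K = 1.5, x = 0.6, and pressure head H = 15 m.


Q = K * H^x
  = 1.5 * 15^0.6
  = 1.5 * 5.0776
  = 7.62 L/h


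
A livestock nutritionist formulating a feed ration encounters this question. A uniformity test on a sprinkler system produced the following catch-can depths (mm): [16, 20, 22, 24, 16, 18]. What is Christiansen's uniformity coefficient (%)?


xbar = 116 / 6 = 19.333
sum|xi - xbar| = 16
CU = 100 * (1 - 16 / (6 * 19.333))
   = 100 * (1 - 0.1379)
   = 86.21%


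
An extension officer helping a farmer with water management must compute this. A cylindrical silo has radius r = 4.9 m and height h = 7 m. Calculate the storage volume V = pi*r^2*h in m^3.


V = pi * r^2 * h
  = pi * 4.9^2 * 7
  = pi * 24.01 * 7
  = 528.01 m^3


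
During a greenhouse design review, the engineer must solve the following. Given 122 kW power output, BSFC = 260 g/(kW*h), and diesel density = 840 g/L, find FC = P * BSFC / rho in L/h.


FC = P * BSFC / rho_fuel
   = 122 * 260 / 840
   = 31720 / 840
   = 37.76 L/h


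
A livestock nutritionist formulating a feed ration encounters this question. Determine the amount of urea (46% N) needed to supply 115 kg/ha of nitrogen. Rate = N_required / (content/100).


Rate = N_required / (N_content / 100)
     = 115 / (46 / 100)
     = 115 / 0.46
     = 250 kg/ha


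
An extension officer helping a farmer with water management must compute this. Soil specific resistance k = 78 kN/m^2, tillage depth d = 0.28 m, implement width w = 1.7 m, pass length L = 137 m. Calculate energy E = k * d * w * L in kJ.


E = k * d * w * L
  = 78 * 0.28 * 1.7 * 137
  = 5086.54 kJ


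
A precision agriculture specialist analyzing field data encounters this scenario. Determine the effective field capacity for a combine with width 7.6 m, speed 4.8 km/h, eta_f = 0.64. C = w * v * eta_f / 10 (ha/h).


C = w * v * eta_f / 10
  = 7.6 * 4.8 * 0.64 / 10
  = 23.35 / 10
  = 2.33 ha/h


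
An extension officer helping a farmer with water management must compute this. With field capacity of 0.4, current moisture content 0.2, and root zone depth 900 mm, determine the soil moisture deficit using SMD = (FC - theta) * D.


SMD = (FC - theta) * D
    = (0.4 - 0.2) * 900
    = 0.200 * 900
    = 180 mm


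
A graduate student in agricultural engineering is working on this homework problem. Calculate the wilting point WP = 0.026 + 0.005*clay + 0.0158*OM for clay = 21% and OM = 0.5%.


WP = 0.026 + 0.005*21 + 0.0158*0.5
   = 0.026 + 0.1050 + 0.0079
   = 0.1389


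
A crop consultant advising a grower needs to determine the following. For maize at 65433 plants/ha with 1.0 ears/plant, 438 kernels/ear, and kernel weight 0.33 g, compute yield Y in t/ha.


Y = density * ears * kernels * kw
  = 65433 * 1.0 * 438 * 0.33 g/ha
  = 9457685.82 g/ha
  = 9457.69 kg/ha = 9.46 t/ha


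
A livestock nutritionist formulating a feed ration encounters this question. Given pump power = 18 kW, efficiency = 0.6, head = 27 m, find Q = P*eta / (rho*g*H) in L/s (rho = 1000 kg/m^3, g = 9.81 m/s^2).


Q = (P * 1000 * eta) / (rho * g * H)
  = (18 * 1000 * 0.6) / (1000 * 9.81 * 27)
  = 10800 / 264870
  = 0.04077 m^3/s = 40.77 L/s


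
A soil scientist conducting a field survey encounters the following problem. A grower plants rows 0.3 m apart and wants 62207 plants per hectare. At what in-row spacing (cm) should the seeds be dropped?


spacing = 10000 / (row_sp * density)
        = 10000 / (0.3 * 62207)
        = 10000 / 18662.10
        = 0.53585 m = 53.58 cm


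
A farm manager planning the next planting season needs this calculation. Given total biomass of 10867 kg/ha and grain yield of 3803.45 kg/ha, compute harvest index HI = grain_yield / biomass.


HI = grain_yield / biomass
   = 3803.45 / 10867
   = 0.35


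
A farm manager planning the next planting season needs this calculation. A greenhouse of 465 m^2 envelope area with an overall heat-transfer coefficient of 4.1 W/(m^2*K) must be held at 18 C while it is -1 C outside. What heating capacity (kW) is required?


dT = 18 - (-1) = 19 K
Q = U * A * dT
  = 4.1 * 465 * 19
  = 36223.50 W = 36.22 kW


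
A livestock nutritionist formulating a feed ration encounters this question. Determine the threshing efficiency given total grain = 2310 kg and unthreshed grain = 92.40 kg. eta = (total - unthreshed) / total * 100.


eta = (total - unthreshed) / total * 100
    = (2310 - 92.40) / 2310 * 100
    = 2217.60 / 2310 * 100
    = 96%


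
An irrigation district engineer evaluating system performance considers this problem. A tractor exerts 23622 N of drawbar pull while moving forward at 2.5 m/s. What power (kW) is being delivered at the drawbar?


P = F * v / 1000
  = 23622 * 2.5 / 1000
  = 59055 / 1000
  = 59.06 kW


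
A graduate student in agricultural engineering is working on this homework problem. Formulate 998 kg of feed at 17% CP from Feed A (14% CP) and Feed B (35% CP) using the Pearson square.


parts_A = CP_b - target = 35 - 17 = 18
parts_B = target - CP_a = 17 - 14 = 3
total_parts = 18 + 3 = 21
Feed A = 998 * 18 / 21 = 855.43 kg
Feed B = 998 * 3 / 21 = 142.57 kg

855.43 kg


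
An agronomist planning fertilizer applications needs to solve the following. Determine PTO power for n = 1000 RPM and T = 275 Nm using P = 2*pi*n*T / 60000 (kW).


P = 2*pi*n*T / 60000
  = 2*pi * 1000 * 275 / 60000
  = 1727875.96 / 60000
  = 28.80 kW


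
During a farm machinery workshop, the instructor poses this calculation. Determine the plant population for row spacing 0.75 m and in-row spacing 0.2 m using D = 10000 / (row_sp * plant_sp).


D = 10000 / (row_sp * plant_sp)
  = 10000 / (0.75 * 0.2)
  = 10000 / 0.1500
  = 66666.67 plants/ha


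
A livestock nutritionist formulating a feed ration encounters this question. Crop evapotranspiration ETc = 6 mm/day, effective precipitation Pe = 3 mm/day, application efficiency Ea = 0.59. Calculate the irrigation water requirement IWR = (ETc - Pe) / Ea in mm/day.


IWR = (ETc - Pe) / Ea
    = (6 - 3) / 0.59
    = 3 / 0.59
    = 5.08 mm/day


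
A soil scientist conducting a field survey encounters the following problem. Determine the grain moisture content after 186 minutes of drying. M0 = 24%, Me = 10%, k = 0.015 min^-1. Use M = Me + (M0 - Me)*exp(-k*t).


M = Me + (M0 - Me) * e^(-k*t)
  = 10 + (24 - 10) * e^(-0.015*186)
  = 10 + 14 * e^(-2.790)
  = 10 + 14 * 0.06142
  = 10 + 0.8599
  = 10.86%


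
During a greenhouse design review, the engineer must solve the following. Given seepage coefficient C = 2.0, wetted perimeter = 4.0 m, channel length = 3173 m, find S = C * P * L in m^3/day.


S = C * P * L
  = 2.0 * 4.0 * 3173
  = 25384 m^3/day


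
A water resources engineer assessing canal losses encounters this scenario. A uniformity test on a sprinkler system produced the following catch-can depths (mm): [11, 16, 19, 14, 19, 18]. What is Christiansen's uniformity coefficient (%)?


xbar = 97 / 6 = 16.167
sum|xi - xbar| = 15
CU = 100 * (1 - 15 / (6 * 16.167))
   = 100 * (1 - 0.1546)
   = 84.54%


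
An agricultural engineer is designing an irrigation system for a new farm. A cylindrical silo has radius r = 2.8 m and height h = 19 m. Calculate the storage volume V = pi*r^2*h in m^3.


V = pi * r^2 * h
  = pi * 2.8^2 * 19
  = pi * 7.84 * 19
  = 467.97 m^3


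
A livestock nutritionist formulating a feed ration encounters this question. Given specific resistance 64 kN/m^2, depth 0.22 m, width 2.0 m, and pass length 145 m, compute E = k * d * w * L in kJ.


E = k * d * w * L
  = 64 * 0.22 * 2.0 * 145
  = 4083.20 kJ


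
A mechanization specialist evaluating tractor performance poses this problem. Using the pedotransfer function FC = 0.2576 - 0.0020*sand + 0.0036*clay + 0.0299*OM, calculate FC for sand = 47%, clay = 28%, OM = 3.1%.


FC = 0.2576 - 0.0020*47 + 0.0036*28 + 0.0299*3.1
   = 0.2576 - 0.0940 + 0.1008 + 0.0927
   = 0.3571


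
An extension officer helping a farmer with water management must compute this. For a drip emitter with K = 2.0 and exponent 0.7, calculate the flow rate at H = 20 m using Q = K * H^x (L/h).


Q = K * H^x
  = 2.0 * 20^0.7
  = 2.0 * 8.1418
  = 16.28 L/h


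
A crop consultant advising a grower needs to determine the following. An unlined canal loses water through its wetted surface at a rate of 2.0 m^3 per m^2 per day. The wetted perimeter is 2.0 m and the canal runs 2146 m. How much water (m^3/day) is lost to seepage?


S = C * P * L
  = 2.0 * 2.0 * 2146
  = 8584 m^3/day


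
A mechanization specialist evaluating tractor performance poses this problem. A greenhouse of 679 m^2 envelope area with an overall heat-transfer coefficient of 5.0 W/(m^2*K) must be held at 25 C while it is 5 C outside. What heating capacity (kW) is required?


dT = 25 - (5) = 20 K
Q = U * A * dT
  = 5.0 * 679 * 20
  = 67900 W = 67.90 kW


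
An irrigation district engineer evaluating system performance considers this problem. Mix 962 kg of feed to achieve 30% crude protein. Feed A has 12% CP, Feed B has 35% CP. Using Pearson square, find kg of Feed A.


parts_A = CP_b - target = 35 - 30 = 5
parts_B = target - CP_a = 30 - 12 = 18
total_parts = 5 + 18 = 23
Feed A = 962 * 5 / 23 = 209.13 kg
Feed B = 962 * 18 / 23 = 752.87 kg

209.13 kg


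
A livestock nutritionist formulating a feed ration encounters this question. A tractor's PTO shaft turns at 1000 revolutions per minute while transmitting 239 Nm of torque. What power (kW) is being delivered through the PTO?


P = 2*pi*n*T / 60000
  = 2*pi * 1000 * 239 / 60000
  = 1501681.29 / 60000
  = 25.03 kW


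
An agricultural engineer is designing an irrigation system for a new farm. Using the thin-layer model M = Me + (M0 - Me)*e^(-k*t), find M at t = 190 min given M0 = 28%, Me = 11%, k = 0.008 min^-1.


M = Me + (M0 - Me) * e^(-k*t)
  = 11 + (28 - 11) * e^(-0.008*190)
  = 11 + 17 * e^(-1.520)
  = 11 + 17 * 0.21871
  = 11 + 3.7181
  = 14.72%


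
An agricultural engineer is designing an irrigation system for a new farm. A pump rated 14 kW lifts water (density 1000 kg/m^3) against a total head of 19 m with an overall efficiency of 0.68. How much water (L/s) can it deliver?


Q = (P * 1000 * eta) / (rho * g * H)
  = (14 * 1000 * 0.68) / (1000 * 9.81 * 19)
  = 9520 / 186390
  = 0.05108 m^3/s = 51.08 L/s


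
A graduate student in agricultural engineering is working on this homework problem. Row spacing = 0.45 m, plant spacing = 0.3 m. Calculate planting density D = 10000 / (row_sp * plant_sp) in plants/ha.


D = 10000 / (row_sp * plant_sp)
  = 10000 / (0.45 * 0.3)
  = 10000 / 0.1350
  = 74074.07 plants/ha


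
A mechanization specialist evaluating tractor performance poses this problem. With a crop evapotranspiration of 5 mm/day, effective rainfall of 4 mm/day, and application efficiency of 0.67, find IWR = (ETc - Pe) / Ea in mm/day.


IWR = (ETc - Pe) / Ea
    = (5 - 4) / 0.67
    = 1 / 0.67
    = 1.49 mm/day


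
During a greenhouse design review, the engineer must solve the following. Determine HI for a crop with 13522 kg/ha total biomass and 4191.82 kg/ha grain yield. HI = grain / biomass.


HI = grain_yield / biomass
   = 4191.82 / 13522
   = 0.31


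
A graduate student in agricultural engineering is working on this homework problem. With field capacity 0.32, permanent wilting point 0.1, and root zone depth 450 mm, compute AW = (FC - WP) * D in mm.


AW = (FC - WP) * D
   = (0.32 - 0.1) * 450
   = 0.22 * 450
   = 99 mm


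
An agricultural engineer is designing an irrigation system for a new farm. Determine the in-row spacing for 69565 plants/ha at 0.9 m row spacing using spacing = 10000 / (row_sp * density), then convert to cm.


spacing = 10000 / (row_sp * density)
        = 10000 / (0.9 * 69565)
        = 10000 / 62608.50
        = 0.15972 m = 15.97 cm
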